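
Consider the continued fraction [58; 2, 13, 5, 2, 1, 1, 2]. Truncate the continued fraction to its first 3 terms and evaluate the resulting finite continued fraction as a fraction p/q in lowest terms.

1579/27

Use the convergent recurrence hₖ = aₖ·hₖ₋₁ + hₖ₋₂ (and likewise for the denominators kₖ):
a_0 = 58: 58/1
a_1 = 2: 117/2
a_2 = 13: 1579/27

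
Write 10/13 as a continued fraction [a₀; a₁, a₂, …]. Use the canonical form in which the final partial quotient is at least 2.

[0; 1, 3, 3]

⌊10/13⌋ = 0, remainder 10
⌊13/10⌋ = 1, remainder 3
⌊10/3⌋ = 3, remainder 1
⌊3/1⌋ = 3, remainder 0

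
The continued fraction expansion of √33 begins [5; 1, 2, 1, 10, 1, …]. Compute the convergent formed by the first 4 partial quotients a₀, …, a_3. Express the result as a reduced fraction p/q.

Collapse the nested fraction from the inside out:
Start with 1.
2 + 1/(1/1) = 2 + 1/1 = 3/1
1 + 1/(3/1) = 1 + 1/3 = 4/3
5 + 1/(4/3) = 5 + 3/4 = 23/4

23/4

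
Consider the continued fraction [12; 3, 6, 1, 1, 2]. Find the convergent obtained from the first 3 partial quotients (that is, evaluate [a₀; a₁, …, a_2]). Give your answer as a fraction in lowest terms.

234/19

a_0 = 12: 12/1
a_1 = 3: 37/3
a_2 = 6: 234/19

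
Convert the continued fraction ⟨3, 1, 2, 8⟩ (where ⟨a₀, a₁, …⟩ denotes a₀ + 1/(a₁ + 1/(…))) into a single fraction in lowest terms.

a_0 = 3: 3/1
a_1 = 1: 4/1
a_2 = 2: 11/3
a_3 = 8: 92/25

92/25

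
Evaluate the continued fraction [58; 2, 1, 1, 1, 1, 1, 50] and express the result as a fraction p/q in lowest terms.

Use the convergent recurrence hₖ = aₖ·hₖ₋₁ + hₖ₋₂ (and likewise for the denominators kₖ):
a_0 = 58: 58/1
a_1 = 2: 117/2
a_2 = 1: 175/3
a_3 = 1: 292/5
a_4 = 1: 467/8
a_5 = 1: 759/13
a_6 = 1: 1226/21
a_7 = 50: 62059/1063

62059/1063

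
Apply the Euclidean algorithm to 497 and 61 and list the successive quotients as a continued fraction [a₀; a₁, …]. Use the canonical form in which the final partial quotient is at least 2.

Run the Euclidean algorithm, recording each quotient:
⌊497/61⌋ = 8, remainder 9
⌊61/9⌋ = 6, remainder 7
⌊9/7⌋ = 1, remainder 2
⌊7/2⌋ = 3, remainder 1
⌊2/1⌋ = 2, remainder 0

[8; 6, 1, 3, 2]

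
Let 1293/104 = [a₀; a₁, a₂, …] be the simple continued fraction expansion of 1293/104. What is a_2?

3

Repeatedly divide and take the remainder:
1293 = 12·104 + 45, so a_0 = 12
104 = 2·45 + 14, so a_1 = 2
45 = 3·14 + 3, so a_2 = 3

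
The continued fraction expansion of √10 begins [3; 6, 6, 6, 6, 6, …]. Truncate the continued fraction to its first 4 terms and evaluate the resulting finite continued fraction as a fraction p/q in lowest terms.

721/228

Collapse the nested fraction from the inside out:
Start with 6.
6 + 1/(6/1) = 6 + 1/6 = 37/6
6 + 1/(37/6) = 6 + 6/37 = 228/37
3 + 1/(228/37) = 3 + 37/228 = 721/228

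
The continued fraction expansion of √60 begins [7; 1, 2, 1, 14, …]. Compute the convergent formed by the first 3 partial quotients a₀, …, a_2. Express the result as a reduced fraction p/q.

Start with 2.
1 + 1/(2/1) = 1 + 1/2 = 3/2
7 + 1/(3/2) = 7 + 2/3 = 23/3

23/3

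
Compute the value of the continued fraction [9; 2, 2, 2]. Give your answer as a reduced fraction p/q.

Start with 2.
2 + 1/(2/1) = 2 + 1/2 = 5/2
2 + 1/(5/2) = 2 + 2/5 = 12/5
9 + 1/(12/5) = 9 + 5/12 = 113/12

113/12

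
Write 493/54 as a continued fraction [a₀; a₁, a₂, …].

⌊493/54⌋ = 9, remainder 7
⌊54/7⌋ = 7, remainder 5
⌊7/5⌋ = 1, remainder 2
⌊5/2⌋ = 2, remainder 1
⌊2/1⌋ = 2, remainder 0

[9; 7, 1, 2, 2]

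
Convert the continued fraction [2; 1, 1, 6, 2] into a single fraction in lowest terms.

Compute successive convergents:
a_0 = 2: 2/1
a_1 = 1: 3/1
a_2 = 1: 5/2
a_3 = 6: 33/13
a_4 = 2: 71/28

71/28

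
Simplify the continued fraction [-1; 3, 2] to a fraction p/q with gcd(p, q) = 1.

-5/7

Start with 2.
3 + 1/(2/1) = 3 + 1/2 = 7/2
-1 + 1/(7/2) = -1 + 2/7 = -5/7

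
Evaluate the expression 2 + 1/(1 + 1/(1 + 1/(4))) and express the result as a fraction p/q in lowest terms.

23/9

Compute successive convergents:
a_0 = 2: 2/1
a_1 = 1: 3/1
a_2 = 1: 5/2
a_3 = 4: 23/9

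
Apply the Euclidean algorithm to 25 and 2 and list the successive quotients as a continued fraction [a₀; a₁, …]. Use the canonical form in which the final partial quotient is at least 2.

[12; 2]

Repeatedly divide and take the remainder:
⌊25/2⌋ = 12, remainder 1
⌊2/1⌋ = 2, remainder 0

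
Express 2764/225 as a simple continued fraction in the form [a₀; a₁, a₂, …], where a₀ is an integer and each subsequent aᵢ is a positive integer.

Apply division with remainder until the remainder is 0:
2764 ÷ 225 → quotient 12, remainder 64
225 ÷ 64 → quotient 3, remainder 33
64 ÷ 33 → quotient 1, remainder 31
33 ÷ 31 → quotient 1, remainder 2
31 ÷ 2 → quotient 15, remainder 1
2 ÷ 1 → quotient 2, remainder 0

[12; 3, 1, 1, 15, 2]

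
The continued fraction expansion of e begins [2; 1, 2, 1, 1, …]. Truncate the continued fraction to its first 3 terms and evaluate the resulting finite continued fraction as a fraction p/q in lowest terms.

8/3

Start with 2.
1 + 1/(2/1) = 1 + 1/2 = 3/2
2 + 1/(3/2) = 2 + 2/3 = 8/3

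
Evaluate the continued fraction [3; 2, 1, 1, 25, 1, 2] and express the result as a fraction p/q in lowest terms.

1339/394

Work from the innermost term outward:
Start with 2.
1 + 1/(2/1) = 1 + 1/2 = 3/2
25 + 1/(3/2) = 25 + 2/3 = 77/3
1 + 1/(77/3) = 1 + 3/77 = 80/77
1 + 1/(80/77) = 1 + 77/80 = 157/80
2 + 1/(157/80) = 2 + 80/157 = 394/157
3 + 1/(394/157) = 3 + 157/394 = 1339/394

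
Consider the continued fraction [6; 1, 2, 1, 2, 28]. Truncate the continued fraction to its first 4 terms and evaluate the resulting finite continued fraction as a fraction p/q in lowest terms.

Starting at the tail and folding back:
Start with 1.
2 + 1/(1/1) = 2 + 1/1 = 3/1
1 + 1/(3/1) = 1 + 1/3 = 4/3
6 + 1/(4/3) = 6 + 3/4 = 27/4

27/4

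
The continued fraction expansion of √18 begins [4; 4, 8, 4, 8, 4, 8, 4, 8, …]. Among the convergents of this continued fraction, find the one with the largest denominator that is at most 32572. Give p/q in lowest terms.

List convergents until the denominator exceeds the bound:
a_0 = 4: 4/1  (≤ bound)
a_1 = 4: 17/4  (≤ bound)
a_2 = 8: 140/33  (≤ bound)
a_3 = 4: 577/136  (≤ bound)
a_4 = 8: 4756/1121  (≤ bound)
a_5 = 4: 19601/4620  (≤ bound)
a_6 = 8: 161564/38081  (> 32572, stop)

19601/4620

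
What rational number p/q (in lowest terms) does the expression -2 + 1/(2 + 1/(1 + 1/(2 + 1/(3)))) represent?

Use the convergent recurrence hₖ = aₖ·hₖ₋₁ + hₖ₋₂ (and likewise for the denominators kₖ):
a_0 = -2: -2/1
a_1 = 2: -3/2
a_2 = 1: -5/3
a_3 = 2: -13/8
a_4 = 3: -44/27

-44/27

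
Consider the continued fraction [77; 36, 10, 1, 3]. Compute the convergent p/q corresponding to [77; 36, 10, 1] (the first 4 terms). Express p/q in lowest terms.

30580/397

a_0 = 77: 77/1
a_1 = 36: 2773/36
a_2 = 10: 27807/361
a_3 = 1: 30580/397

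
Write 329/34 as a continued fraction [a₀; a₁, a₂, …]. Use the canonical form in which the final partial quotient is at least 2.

Repeatedly divide and take the remainder:
329 ÷ 34 → quotient 9, remainder 23
34 ÷ 23 → quotient 1, remainder 11
23 ÷ 11 → quotient 2, remainder 1
11 ÷ 1 → quotient 11, remainder 0

[9; 1, 2, 11]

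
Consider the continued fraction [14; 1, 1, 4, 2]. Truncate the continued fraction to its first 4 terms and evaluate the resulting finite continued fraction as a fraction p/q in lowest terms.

131/9

Collapse the nested fraction from the inside out:
Start with 4.
1 + 1/(4/1) = 1 + 1/4 = 5/4
1 + 1/(5/4) = 1 + 4/5 = 9/5
14 + 1/(9/5) = 14 + 5/9 = 131/9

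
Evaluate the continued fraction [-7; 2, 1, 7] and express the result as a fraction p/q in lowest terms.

-153/23

Compute successive convergents:
a_0 = -7: -7/1
a_1 = 2: -13/2
a_2 = 1: -20/3
a_3 = 7: -153/23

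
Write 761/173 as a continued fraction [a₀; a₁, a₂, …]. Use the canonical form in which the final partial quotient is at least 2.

[4; 2, 1, 1, 34]

761 = 4·173 + 69, so a_0 = 4
173 = 2·69 + 35, so a_1 = 2
69 = 1·35 + 34, so a_2 = 1
35 = 1·34 + 1, so a_3 = 1
34 = 34·1 + 0, so a_4 = 34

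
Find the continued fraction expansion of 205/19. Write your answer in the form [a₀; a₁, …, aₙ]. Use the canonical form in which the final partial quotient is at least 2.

[10; 1, 3, 1, 3]

205 = 10·19 + 15, so a_0 = 10
19 = 1·15 + 4, so a_1 = 1
15 = 3·4 + 3, so a_2 = 3
4 = 1·3 + 1, so a_3 = 1
3 = 3·1 + 0, so a_4 = 3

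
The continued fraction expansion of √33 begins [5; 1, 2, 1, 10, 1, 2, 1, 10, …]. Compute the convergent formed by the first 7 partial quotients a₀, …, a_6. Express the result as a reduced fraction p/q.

787/137

Start with 2.
1 + 1/(2/1) = 1 + 1/2 = 3/2
10 + 1/(3/2) = 10 + 2/3 = 32/3
1 + 1/(32/3) = 1 + 3/32 = 35/32
2 + 1/(35/32) = 2 + 32/35 = 102/35
1 + 1/(102/35) = 1 + 35/102 = 137/102
5 + 1/(137/102) = 5 + 102/137 = 787/137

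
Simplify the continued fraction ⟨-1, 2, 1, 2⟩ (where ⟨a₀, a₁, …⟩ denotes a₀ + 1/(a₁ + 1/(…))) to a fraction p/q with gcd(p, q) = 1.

-5/8

Start with 2.
1 + 1/(2/1) = 1 + 1/2 = 3/2
2 + 1/(3/2) = 2 + 2/3 = 8/3
-1 + 1/(8/3) = -1 + 3/8 = -5/8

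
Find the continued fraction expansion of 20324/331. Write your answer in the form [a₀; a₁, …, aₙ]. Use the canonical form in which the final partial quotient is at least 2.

[61; 2, 2, 21, 1, 2]

20324 = 61·331 + 133, so a_0 = 61
331 = 2·133 + 65, so a_1 = 2
133 = 2·65 + 3, so a_2 = 2
65 = 21·3 + 2, so a_3 = 21
3 = 1·2 + 1, so a_4 = 1
2 = 2·1 + 0, so a_5 = 2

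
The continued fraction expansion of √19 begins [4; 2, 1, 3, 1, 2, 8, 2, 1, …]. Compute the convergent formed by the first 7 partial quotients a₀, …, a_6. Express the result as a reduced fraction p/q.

Collapse the nested fraction from the inside out:
Start with 8.
2 + 1/(8/1) = 2 + 1/8 = 17/8
1 + 1/(17/8) = 1 + 8/17 = 25/17
3 + 1/(25/17) = 3 + 17/25 = 92/25
1 + 1/(92/25) = 1 + 25/92 = 117/92
2 + 1/(117/92) = 2 + 92/117 = 326/117
4 + 1/(326/117) = 4 + 117/326 = 1421/326

1421/326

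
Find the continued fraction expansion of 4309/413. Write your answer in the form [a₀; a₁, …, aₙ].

Apply division with remainder until the remainder is 0:
4309 = 10·413 + 179, so a_0 = 10
413 = 2·179 + 55, so a_1 = 2
179 = 3·55 + 14, so a_2 = 3
55 = 3·14 + 13, so a_3 = 3
14 = 1·13 + 1, so a_4 = 1
13 = 13·1 + 0, so a_5 = 13

[10; 2, 3, 3, 1, 13]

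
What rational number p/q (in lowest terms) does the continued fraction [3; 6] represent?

19/6

Start with 6.
3 + 1/(6/1) = 3 + 1/6 = 19/6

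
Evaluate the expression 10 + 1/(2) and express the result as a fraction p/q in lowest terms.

Collapse the nested fraction from the inside out:
Start with 2.
10 + 1/(2/1) = 10 + 1/2 = 21/2

21/2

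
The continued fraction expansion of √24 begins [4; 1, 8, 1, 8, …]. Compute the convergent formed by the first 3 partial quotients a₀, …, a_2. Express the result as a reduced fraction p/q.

44/9

Start with 8.
1 + 1/(8/1) = 1 + 1/8 = 9/8
4 + 1/(9/8) = 4 + 8/9 = 44/9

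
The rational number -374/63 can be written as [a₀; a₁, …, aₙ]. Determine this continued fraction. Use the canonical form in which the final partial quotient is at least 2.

[-6; 15, 1, 3]

Repeatedly divide and take the remainder:
-374 = -6·63 + 4, so a_0 = -6
63 = 15·4 + 3, so a_1 = 15
4 = 1·3 + 1, so a_2 = 1
3 = 3·1 + 0, so a_3 = 3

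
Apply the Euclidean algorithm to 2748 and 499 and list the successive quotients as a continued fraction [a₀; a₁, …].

[5; 1, 1, 35, 7]

Run the Euclidean algorithm, recording each quotient:
2748 ÷ 499 → quotient 5, remainder 253
499 ÷ 253 → quotient 1, remainder 246
253 ÷ 246 → quotient 1, remainder 7
246 ÷ 7 → quotient 35, remainder 1
7 ÷ 1 → quotient 7, remainder 0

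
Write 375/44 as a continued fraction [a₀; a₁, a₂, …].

[8; 1, 1, 10, 2]

Run the Euclidean algorithm, recording each quotient:
⌊375/44⌋ = 8, remainder 23
⌊44/23⌋ = 1, remainder 21
⌊23/21⌋ = 1, remainder 2
⌊21/2⌋ = 10, remainder 1
⌊2/1⌋ = 2, remainder 0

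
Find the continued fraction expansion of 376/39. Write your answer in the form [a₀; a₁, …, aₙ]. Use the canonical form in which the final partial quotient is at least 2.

[9; 1, 1, 1, 3, 1, 2]

⌊376/39⌋ = 9, remainder 25
⌊39/25⌋ = 1, remainder 14
⌊25/14⌋ = 1, remainder 11
⌊14/11⌋ = 1, remainder 3
⌊11/3⌋ = 3, remainder 2
⌊3/2⌋ = 1, remainder 1
⌊2/1⌋ = 2, remainder 0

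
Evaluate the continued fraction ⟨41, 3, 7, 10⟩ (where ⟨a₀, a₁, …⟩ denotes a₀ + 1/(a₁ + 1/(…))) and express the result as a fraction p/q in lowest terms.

Starting at the tail and folding back:
Start with 10.
7 + 1/(10/1) = 7 + 1/10 = 71/10
3 + 1/(71/10) = 3 + 10/71 = 223/71
41 + 1/(223/71) = 41 + 71/223 = 9214/223

9214/223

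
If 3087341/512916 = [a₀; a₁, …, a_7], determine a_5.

⌊3087341/512916⌋ = 6, remainder 9845
⌊512916/9845⌋ = 52, remainder 976
⌊9845/976⌋ = 10, remainder 85
⌊976/85⌋ = 11, remainder 41
⌊85/41⌋ = 2, remainder 3
⌊41/3⌋ = 13, remainder 2

13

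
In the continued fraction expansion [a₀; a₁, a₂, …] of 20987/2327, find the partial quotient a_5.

4

20987 = 9·2327 + 44, so a_0 = 9
2327 = 52·44 + 39, so a_1 = 52
44 = 1·39 + 5, so a_2 = 1
39 = 7·5 + 4, so a_3 = 7
5 = 1·4 + 1, so a_4 = 1
4 = 4·1 + 0, so a_5 = 4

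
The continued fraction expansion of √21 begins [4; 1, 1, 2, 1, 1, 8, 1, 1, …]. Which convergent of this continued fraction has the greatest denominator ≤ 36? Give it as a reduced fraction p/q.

55/12

a_0 = 4: 4/1  (≤ bound)
a_1 = 1: 5/1  (≤ bound)
a_2 = 1: 9/2  (≤ bound)
a_3 = 2: 23/5  (≤ bound)
a_4 = 1: 32/7  (≤ bound)
a_5 = 1: 55/12  (≤ bound)
a_6 = 8: 472/103  (> 36, stop)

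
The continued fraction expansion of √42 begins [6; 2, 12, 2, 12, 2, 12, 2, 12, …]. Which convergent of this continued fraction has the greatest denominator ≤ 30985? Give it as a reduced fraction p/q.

109194/16849

a_0 = 6: 6/1  (≤ bound)
a_1 = 2: 13/2  (≤ bound)
a_2 = 12: 162/25  (≤ bound)
a_3 = 2: 337/52  (≤ bound)
a_4 = 12: 4206/649  (≤ bound)
a_5 = 2: 8749/1350  (≤ bound)
a_6 = 12: 109194/16849  (≤ bound)
a_7 = 2: 227137/35048  (> 30985, stop)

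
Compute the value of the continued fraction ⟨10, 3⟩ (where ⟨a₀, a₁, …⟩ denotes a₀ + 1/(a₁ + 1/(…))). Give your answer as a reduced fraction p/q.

Build up convergents one term at a time:
a_0 = 10: 10/1
a_1 = 3: 31/3

31/3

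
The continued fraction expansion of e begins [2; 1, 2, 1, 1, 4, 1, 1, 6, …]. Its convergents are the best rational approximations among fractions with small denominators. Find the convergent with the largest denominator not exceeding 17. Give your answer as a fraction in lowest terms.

List convergents until the denominator exceeds the bound:
a_0 = 2: 2/1  (≤ bound)
a_1 = 1: 3/1  (≤ bound)
a_2 = 2: 8/3  (≤ bound)
a_3 = 1: 11/4  (≤ bound)
a_4 = 1: 19/7  (≤ bound)
a_5 = 4: 87/32  (> 17, stop)

19/7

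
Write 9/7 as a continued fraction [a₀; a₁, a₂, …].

Apply division with remainder until the remainder is 0:
9 = 1·7 + 2, so a_0 = 1
7 = 3·2 + 1, so a_1 = 3
2 = 2·1 + 0, so a_2 = 2

[1; 3, 2]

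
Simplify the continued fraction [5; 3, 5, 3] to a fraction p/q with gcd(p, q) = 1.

271/51

Compute successive convergents:
a_0 = 5: 5/1
a_1 = 3: 16/3
a_2 = 5: 85/16
a_3 = 3: 271/51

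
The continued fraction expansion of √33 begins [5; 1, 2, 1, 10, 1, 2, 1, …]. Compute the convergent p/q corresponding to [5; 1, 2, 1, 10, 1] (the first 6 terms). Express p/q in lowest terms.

Starting at the tail and folding back:
Start with 1.
10 + 1/(1/1) = 10 + 1/1 = 11/1
1 + 1/(11/1) = 1 + 1/11 = 12/11
2 + 1/(12/11) = 2 + 11/12 = 35/12
1 + 1/(35/12) = 1 + 12/35 = 47/35
5 + 1/(47/35) = 5 + 35/47 = 270/47

270/47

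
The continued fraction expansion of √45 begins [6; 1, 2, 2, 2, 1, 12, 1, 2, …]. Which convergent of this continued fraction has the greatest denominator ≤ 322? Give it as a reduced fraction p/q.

2046/305

a_0 = 6: 6/1  (≤ bound)
a_1 = 1: 7/1  (≤ bound)
a_2 = 2: 20/3  (≤ bound)
a_3 = 2: 47/7  (≤ bound)
a_4 = 2: 114/17  (≤ bound)
a_5 = 1: 161/24  (≤ bound)
a_6 = 12: 2046/305  (≤ bound)
a_7 = 1: 2207/329  (> 322, stop)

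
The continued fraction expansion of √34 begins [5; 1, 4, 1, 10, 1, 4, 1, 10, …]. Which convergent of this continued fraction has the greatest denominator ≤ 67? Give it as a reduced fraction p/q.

379/65

a_0 = 5: 5/1  (≤ bound)
a_1 = 1: 6/1  (≤ bound)
a_2 = 4: 29/5  (≤ bound)
a_3 = 1: 35/6  (≤ bound)
a_4 = 10: 379/65  (≤ bound)
a_5 = 1: 414/71  (> 67, stop)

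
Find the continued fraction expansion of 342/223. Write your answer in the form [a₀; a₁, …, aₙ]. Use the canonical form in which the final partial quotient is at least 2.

Repeatedly divide and take the remainder:
342 ÷ 223 → quotient 1, remainder 119
223 ÷ 119 → quotient 1, remainder 104
119 ÷ 104 → quotient 1, remainder 15
104 ÷ 15 → quotient 6, remainder 14
15 ÷ 14 → quotient 1, remainder 1
14 ÷ 1 → quotient 14, remainder 0

[1; 1, 1, 6, 1, 14]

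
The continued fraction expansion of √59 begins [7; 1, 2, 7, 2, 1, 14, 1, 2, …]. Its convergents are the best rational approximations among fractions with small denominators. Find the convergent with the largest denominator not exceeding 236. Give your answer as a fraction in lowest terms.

a_0 = 7: 7/1  (≤ bound)
a_1 = 1: 8/1  (≤ bound)
a_2 = 2: 23/3  (≤ bound)
a_3 = 7: 169/22  (≤ bound)
a_4 = 2: 361/47  (≤ bound)
a_5 = 1: 530/69  (≤ bound)
a_6 = 14: 7781/1013  (> 236, stop)

530/69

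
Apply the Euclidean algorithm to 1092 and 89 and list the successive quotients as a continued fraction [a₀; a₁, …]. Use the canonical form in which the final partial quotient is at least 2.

[12; 3, 1, 2, 2, 3]

1092 = 12·89 + 24, so a_0 = 12
89 = 3·24 + 17, so a_1 = 3
24 = 1·17 + 7, so a_2 = 1
17 = 2·7 + 3, so a_3 = 2
7 = 2·3 + 1, so a_4 = 2
3 = 3·1 + 0, so a_5 = 3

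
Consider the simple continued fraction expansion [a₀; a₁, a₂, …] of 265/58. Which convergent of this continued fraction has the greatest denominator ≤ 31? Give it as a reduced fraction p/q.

a_0 = 4: 4/1  (≤ bound)
a_1 = 1: 5/1  (≤ bound)
a_2 = 1: 9/2  (≤ bound)
a_3 = 3: 32/7  (≤ bound)
a_4 = 8: 265/58  (> 31, stop)

32/7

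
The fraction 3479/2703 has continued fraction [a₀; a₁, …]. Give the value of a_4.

2

Repeatedly divide and take the remainder:
3479 ÷ 2703 → quotient 1, remainder 776
2703 ÷ 776 → quotient 3, remainder 375
776 ÷ 375 → quotient 2, remainder 26
375 ÷ 26 → quotient 14, remainder 11
26 ÷ 11 → quotient 2, remainder 4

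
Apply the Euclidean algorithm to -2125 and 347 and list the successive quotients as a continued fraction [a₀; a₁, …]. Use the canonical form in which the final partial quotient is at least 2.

[-7; 1, 7, 14, 3]

Apply division with remainder until the remainder is 0:
-2125 ÷ 347 → quotient -7, remainder 304
347 ÷ 304 → quotient 1, remainder 43
304 ÷ 43 → quotient 7, remainder 3
43 ÷ 3 → quotient 14, remainder 1
3 ÷ 1 → quotient 3, remainder 0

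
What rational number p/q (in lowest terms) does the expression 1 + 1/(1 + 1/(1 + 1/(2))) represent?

Compute successive convergents:
a_0 = 1: 1/1
a_1 = 1: 2/1
a_2 = 1: 3/2
a_3 = 2: 8/5

8/5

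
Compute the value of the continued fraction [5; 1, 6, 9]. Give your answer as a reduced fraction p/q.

Compute successive convergents:
a_0 = 5: 5/1
a_1 = 1: 6/1
a_2 = 6: 41/7
a_3 = 9: 375/64

375/64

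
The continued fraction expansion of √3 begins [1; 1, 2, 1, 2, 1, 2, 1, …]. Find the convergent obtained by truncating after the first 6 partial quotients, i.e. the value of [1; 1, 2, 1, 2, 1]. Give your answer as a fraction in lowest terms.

Start with 1.
2 + 1/(1/1) = 2 + 1/1 = 3/1
1 + 1/(3/1) = 1 + 1/3 = 4/3
2 + 1/(4/3) = 2 + 3/4 = 11/4
1 + 1/(11/4) = 1 + 4/11 = 15/11
1 + 1/(15/11) = 1 + 11/15 = 26/15

26/15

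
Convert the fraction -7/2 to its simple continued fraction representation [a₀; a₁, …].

[-4; 2]

⌊-7/2⌋ = -4, remainder 1
⌊2/1⌋ = 2, remainder 0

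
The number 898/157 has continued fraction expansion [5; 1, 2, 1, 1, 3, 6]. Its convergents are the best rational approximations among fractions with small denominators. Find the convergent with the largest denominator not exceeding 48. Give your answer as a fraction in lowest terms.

143/25

a_0 = 5: 5/1  (≤ bound)
a_1 = 1: 6/1  (≤ bound)
a_2 = 2: 17/3  (≤ bound)
a_3 = 1: 23/4  (≤ bound)
a_4 = 1: 40/7  (≤ bound)
a_5 = 3: 143/25  (≤ bound)
a_6 = 6: 898/157  (> 48, stop)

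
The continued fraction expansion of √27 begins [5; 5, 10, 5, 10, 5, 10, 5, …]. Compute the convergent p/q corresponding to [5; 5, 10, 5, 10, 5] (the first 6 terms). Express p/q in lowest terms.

70226/13515

Start with 5.
10 + 1/(5/1) = 10 + 1/5 = 51/5
5 + 1/(51/5) = 5 + 5/51 = 260/51
10 + 1/(260/51) = 10 + 51/260 = 2651/260
5 + 1/(2651/260) = 5 + 260/2651 = 13515/2651
5 + 1/(13515/2651) = 5 + 2651/13515 = 70226/13515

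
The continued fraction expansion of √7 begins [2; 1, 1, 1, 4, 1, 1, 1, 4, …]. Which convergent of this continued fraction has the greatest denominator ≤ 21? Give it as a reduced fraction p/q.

45/17

a_0 = 2: 2/1  (≤ bound)
a_1 = 1: 3/1  (≤ bound)
a_2 = 1: 5/2  (≤ bound)
a_3 = 1: 8/3  (≤ bound)
a_4 = 4: 37/14  (≤ bound)
a_5 = 1: 45/17  (≤ bound)
a_6 = 1: 82/31  (> 21, stop)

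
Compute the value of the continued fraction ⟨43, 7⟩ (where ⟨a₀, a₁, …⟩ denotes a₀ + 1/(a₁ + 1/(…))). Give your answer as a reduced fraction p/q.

Work from the innermost term outward:
Start with 7.
43 + 1/(7/1) = 43 + 1/7 = 302/7

302/7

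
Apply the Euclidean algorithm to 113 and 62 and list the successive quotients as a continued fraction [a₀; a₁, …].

113 = 1·62 + 51, so a_0 = 1
62 = 1·51 + 11, so a_1 = 1
51 = 4·11 + 7, so a_2 = 4
11 = 1·7 + 4, so a_3 = 1
7 = 1·4 + 3, so a_4 = 1
4 = 1·3 + 1, so a_5 = 1
3 = 3·1 + 0, so a_6 = 3

[1; 1, 4, 1, 1, 1, 3]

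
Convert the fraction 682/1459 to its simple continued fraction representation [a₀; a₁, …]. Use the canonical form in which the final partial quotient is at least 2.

[0; 2, 7, 5, 1, 1, 2, 3]

682 = 0·1459 + 682, so a_0 = 0
1459 = 2·682 + 95, so a_1 = 2
682 = 7·95 + 17, so a_2 = 7
95 = 5·17 + 10, so a_3 = 5
17 = 1·10 + 7, so a_4 = 1
10 = 1·7 + 3, so a_5 = 1
7 = 2·3 + 1, so a_6 = 2
3 = 3·1 + 0, so a_7 = 3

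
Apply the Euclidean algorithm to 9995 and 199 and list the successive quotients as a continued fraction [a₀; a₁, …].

[50; 4, 2, 2, 1, 2, 2]

Run the Euclidean algorithm, recording each quotient:
9995 = 50·199 + 45, so a_0 = 50
199 = 4·45 + 19, so a_1 = 4
45 = 2·19 + 7, so a_2 = 2
19 = 2·7 + 5, so a_3 = 2
7 = 1·5 + 2, so a_4 = 1
5 = 2·2 + 1, so a_5 = 2
2 = 2·1 + 0, so a_6 = 2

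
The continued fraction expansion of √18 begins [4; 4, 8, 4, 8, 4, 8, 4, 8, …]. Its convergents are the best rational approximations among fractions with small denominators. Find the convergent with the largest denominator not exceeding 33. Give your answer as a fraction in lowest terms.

140/33

List convergents until the denominator exceeds the bound:
a_0 = 4: 4/1  (≤ bound)
a_1 = 4: 17/4  (≤ bound)
a_2 = 8: 140/33  (≤ bound)
a_3 = 4: 577/136  (> 33, stop)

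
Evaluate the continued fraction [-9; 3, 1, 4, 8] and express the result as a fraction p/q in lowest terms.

Start with 8.
4 + 1/(8/1) = 4 + 1/8 = 33/8
1 + 1/(33/8) = 1 + 8/33 = 41/33
3 + 1/(41/33) = 3 + 33/41 = 156/41
-9 + 1/(156/41) = -9 + 41/156 = -1363/156

-1363/156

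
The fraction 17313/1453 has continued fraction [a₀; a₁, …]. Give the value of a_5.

2

⌊17313/1453⌋ = 11, remainder 1330
⌊1453/1330⌋ = 1, remainder 123
⌊1330/123⌋ = 10, remainder 100
⌊123/100⌋ = 1, remainder 23
⌊100/23⌋ = 4, remainder 8
⌊23/8⌋ = 2, remainder 7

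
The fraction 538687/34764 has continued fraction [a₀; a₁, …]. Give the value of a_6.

538687 ÷ 34764 → quotient 15, remainder 17227
34764 ÷ 17227 → quotient 2, remainder 310
17227 ÷ 310 → quotient 55, remainder 177
310 ÷ 177 → quotient 1, remainder 133
177 ÷ 133 → quotient 1, remainder 44
133 ÷ 44 → quotient 3, remainder 1
44 ÷ 1 → quotient 44, remainder 0

44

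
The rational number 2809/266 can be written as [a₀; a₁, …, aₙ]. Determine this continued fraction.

2809 = 10·266 + 149, so a_0 = 10
266 = 1·149 + 117, so a_1 = 1
149 = 1·117 + 32, so a_2 = 1
117 = 3·32 + 21, so a_3 = 3
32 = 1·21 + 11, so a_4 = 1
21 = 1·11 + 10, so a_5 = 1
11 = 1·10 + 1, so a_6 = 1
10 = 10·1 + 0, so a_7 = 10

[10; 1, 1, 3, 1, 1, 1, 10]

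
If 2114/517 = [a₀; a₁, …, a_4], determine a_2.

4

Apply division with remainder until the remainder is 0:
2114 = 4·517 + 46, so a_0 = 4
517 = 11·46 + 11, so a_1 = 11
46 = 4·11 + 2, so a_2 = 4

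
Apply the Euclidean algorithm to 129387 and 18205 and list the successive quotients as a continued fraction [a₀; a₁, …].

[7; 9, 3, 15, 1, 1, 6, 3]

129387 ÷ 18205 → quotient 7, remainder 1952
18205 ÷ 1952 → quotient 9, remainder 637
1952 ÷ 637 → quotient 3, remainder 41
637 ÷ 41 → quotient 15, remainder 22
41 ÷ 22 → quotient 1, remainder 19
22 ÷ 19 → quotient 1, remainder 3
19 ÷ 3 → quotient 6, remainder 1
3 ÷ 1 → quotient 3, remainder 0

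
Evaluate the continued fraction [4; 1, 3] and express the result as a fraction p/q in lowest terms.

19/4

Collapse the nested fraction from the inside out:
Start with 3.
1 + 1/(3/1) = 1 + 1/3 = 4/3
4 + 1/(4/3) = 4 + 3/4 = 19/4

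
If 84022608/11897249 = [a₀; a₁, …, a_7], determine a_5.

15

⌊84022608/11897249⌋ = 7, remainder 741865
⌊11897249/741865⌋ = 16, remainder 27409
⌊741865/27409⌋ = 27, remainder 1822
⌊27409/1822⌋ = 15, remainder 79
⌊1822/79⌋ = 23, remainder 5
⌊79/5⌋ = 15, remainder 4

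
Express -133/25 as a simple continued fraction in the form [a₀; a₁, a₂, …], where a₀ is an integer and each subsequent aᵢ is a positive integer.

-133 = -6·25 + 17, so a_0 = -6
25 = 1·17 + 8, so a_1 = 1
17 = 2·8 + 1, so a_2 = 2
8 = 8·1 + 0, so a_3 = 8

[-6; 1, 2, 8]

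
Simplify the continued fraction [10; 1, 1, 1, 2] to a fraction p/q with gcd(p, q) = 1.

85/8

Collapse the nested fraction from the inside out:
Start with 2.
1 + 1/(2/1) = 1 + 1/2 = 3/2
1 + 1/(3/2) = 1 + 2/3 = 5/3
1 + 1/(5/3) = 1 + 3/5 = 8/5
10 + 1/(8/5) = 10 + 5/8 = 85/8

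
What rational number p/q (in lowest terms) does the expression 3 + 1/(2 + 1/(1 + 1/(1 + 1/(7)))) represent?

a_0 = 3: 3/1
a_1 = 2: 7/2
a_2 = 1: 10/3
a_3 = 1: 17/5
a_4 = 7: 129/38

129/38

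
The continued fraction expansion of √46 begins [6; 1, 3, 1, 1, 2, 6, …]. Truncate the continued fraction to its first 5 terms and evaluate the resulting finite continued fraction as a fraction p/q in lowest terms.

Start with 1.
1 + 1/(1/1) = 1 + 1/1 = 2/1
3 + 1/(2/1) = 3 + 1/2 = 7/2
1 + 1/(7/2) = 1 + 2/7 = 9/7
6 + 1/(9/7) = 6 + 7/9 = 61/9

61/9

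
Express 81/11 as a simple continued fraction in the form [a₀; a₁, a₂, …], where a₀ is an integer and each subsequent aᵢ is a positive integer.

[7; 2, 1, 3]

Apply division with remainder until the remainder is 0:
⌊81/11⌋ = 7, remainder 4
⌊11/4⌋ = 2, remainder 3
⌊4/3⌋ = 1, remainder 1
⌊3/1⌋ = 3, remainder 0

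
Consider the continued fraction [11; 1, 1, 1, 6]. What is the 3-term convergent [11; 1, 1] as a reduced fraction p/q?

23/2

Starting at the tail and folding back:
Start with 1.
1 + 1/(1/1) = 1 + 1/1 = 2/1
11 + 1/(2/1) = 11 + 1/2 = 23/2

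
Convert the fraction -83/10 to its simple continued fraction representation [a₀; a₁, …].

⌊-83/10⌋ = -9, remainder 7
⌊10/7⌋ = 1, remainder 3
⌊7/3⌋ = 2, remainder 1
⌊3/1⌋ = 3, remainder 0

[-9; 1, 2, 3]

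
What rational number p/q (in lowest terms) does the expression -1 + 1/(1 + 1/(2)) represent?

-1/3

a_0 = -1: -1/1
a_1 = 1: 0/1
a_2 = 2: -1/3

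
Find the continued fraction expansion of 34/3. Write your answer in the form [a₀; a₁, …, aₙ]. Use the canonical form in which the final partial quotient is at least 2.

Repeatedly divide and take the remainder:
⌊34/3⌋ = 11, remainder 1
⌊3/1⌋ = 3, remainder 0

[11; 3]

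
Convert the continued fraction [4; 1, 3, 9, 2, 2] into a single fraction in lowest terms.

918/193

Start with 2.
2 + 1/(2/1) = 2 + 1/2 = 5/2
9 + 1/(5/2) = 9 + 2/5 = 47/5
3 + 1/(47/5) = 3 + 5/47 = 146/47
1 + 1/(146/47) = 1 + 47/146 = 193/146
4 + 1/(193/146) = 4 + 146/193 = 918/193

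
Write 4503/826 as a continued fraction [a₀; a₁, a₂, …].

Apply division with remainder until the remainder is 0:
4503 = 5·826 + 373, so a_0 = 5
826 = 2·373 + 80, so a_1 = 2
373 = 4·80 + 53, so a_2 = 4
80 = 1·53 + 27, so a_3 = 1
53 = 1·27 + 26, so a_4 = 1
27 = 1·26 + 1, so a_5 = 1
26 = 26·1 + 0, so a_6 = 26

[5; 2, 4, 1, 1, 1, 26]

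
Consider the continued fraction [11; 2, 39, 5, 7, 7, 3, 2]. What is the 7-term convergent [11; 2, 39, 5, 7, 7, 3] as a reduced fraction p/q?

736367/64067

Start with 3.
7 + 1/(3/1) = 7 + 1/3 = 22/3
7 + 1/(22/3) = 7 + 3/22 = 157/22
5 + 1/(157/22) = 5 + 22/157 = 807/157
39 + 1/(807/157) = 39 + 157/807 = 31630/807
2 + 1/(31630/807) = 2 + 807/31630 = 64067/31630
11 + 1/(64067/31630) = 11 + 31630/64067 = 736367/64067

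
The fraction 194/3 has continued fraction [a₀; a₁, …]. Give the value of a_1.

1

194 ÷ 3 → quotient 64, remainder 2
3 ÷ 2 → quotient 1, remainder 1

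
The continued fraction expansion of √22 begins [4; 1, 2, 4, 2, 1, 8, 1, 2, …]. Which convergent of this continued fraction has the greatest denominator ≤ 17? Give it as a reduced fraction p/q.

61/13

List convergents until the denominator exceeds the bound:
a_0 = 4: 4/1  (≤ bound)
a_1 = 1: 5/1  (≤ bound)
a_2 = 2: 14/3  (≤ bound)
a_3 = 4: 61/13  (≤ bound)
a_4 = 2: 136/29  (> 17, stop)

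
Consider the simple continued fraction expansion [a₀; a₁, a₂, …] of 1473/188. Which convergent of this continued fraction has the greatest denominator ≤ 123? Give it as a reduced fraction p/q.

713/91

List convergents until the denominator exceeds the bound:
a_0 = 7: 7/1  (≤ bound)
a_1 = 1: 8/1  (≤ bound)
a_2 = 5: 47/6  (≤ bound)
a_3 = 15: 713/91  (≤ bound)
a_4 = 2: 1473/188  (> 123, stop)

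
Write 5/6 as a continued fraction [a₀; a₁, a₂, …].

[0; 1, 5]

Apply division with remainder until the remainder is 0:
5 ÷ 6 → quotient 0, remainder 5
6 ÷ 5 → quotient 1, remainder 1
5 ÷ 1 → quotient 5, remainder 0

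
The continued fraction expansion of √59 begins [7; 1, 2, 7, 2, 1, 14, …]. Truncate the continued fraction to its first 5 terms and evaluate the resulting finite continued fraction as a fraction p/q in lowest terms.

361/47

Starting at the tail and folding back:
Start with 2.
7 + 1/(2/1) = 7 + 1/2 = 15/2
2 + 1/(15/2) = 2 + 2/15 = 32/15
1 + 1/(32/15) = 1 + 15/32 = 47/32
7 + 1/(47/32) = 7 + 32/47 = 361/47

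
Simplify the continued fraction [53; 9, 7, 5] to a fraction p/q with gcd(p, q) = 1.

17473/329

a_0 = 53: 53/1
a_1 = 9: 478/9
a_2 = 7: 3399/64
a_3 = 5: 17473/329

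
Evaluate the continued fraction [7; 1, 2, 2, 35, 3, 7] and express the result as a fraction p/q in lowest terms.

a_0 = 7: 7/1
a_1 = 1: 8/1
a_2 = 2: 23/3
a_3 = 2: 54/7
a_4 = 35: 1913/248
a_5 = 3: 5793/751
a_6 = 7: 42464/5505

42464/5505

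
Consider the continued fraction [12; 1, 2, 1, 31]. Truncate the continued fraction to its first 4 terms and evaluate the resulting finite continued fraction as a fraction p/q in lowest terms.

51/4

a_0 = 12: 12/1
a_1 = 1: 13/1
a_2 = 2: 38/3
a_3 = 1: 51/4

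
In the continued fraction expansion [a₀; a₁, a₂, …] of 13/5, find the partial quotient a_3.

2

Apply division with remainder until the remainder is 0:
⌊13/5⌋ = 2, remainder 3
⌊5/3⌋ = 1, remainder 2
⌊3/2⌋ = 1, remainder 1
⌊2/1⌋ = 2, remainder 0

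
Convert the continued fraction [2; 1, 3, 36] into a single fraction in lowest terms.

Build up convergents one term at a time:
a_0 = 2: 2/1
a_1 = 1: 3/1
a_2 = 3: 11/4
a_3 = 36: 399/145

399/145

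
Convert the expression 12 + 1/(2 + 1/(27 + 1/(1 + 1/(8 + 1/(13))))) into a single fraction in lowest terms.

83691/6700

a_0 = 12: 12/1
a_1 = 2: 25/2
a_2 = 27: 687/55
a_3 = 1: 712/57
a_4 = 8: 6383/511
a_5 = 13: 83691/6700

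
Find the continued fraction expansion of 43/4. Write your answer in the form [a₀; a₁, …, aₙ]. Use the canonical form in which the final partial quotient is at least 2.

43 = 10·4 + 3, so a_0 = 10
4 = 1·3 + 1, so a_1 = 1
3 = 3·1 + 0, so a_2 = 3

[10; 1, 3]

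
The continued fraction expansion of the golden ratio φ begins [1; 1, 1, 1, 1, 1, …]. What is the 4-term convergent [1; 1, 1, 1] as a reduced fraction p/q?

5/3

a_0 = 1: 1/1
a_1 = 1: 2/1
a_2 = 1: 3/2
a_3 = 1: 5/3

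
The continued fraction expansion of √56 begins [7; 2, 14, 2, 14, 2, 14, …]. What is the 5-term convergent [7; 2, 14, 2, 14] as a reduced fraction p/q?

a_0 = 7: 7/1
a_1 = 2: 15/2
a_2 = 14: 217/29
a_3 = 2: 449/60
a_4 = 14: 6503/869

6503/869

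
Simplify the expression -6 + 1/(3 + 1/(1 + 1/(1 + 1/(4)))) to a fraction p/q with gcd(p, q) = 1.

Start with 4.
1 + 1/(4/1) = 1 + 1/4 = 5/4
1 + 1/(5/4) = 1 + 4/5 = 9/5
3 + 1/(9/5) = 3 + 5/9 = 32/9
-6 + 1/(32/9) = -6 + 9/32 = -183/32

-183/32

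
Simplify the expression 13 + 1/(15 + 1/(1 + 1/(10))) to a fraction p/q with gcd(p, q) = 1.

2286/175

a_0 = 13: 13/1
a_1 = 15: 196/15
a_2 = 1: 209/16
a_3 = 10: 2286/175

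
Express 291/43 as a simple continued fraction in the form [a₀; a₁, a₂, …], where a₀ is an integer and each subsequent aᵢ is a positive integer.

[6; 1, 3, 3, 3]

Run the Euclidean algorithm, recording each quotient:
291 = 6·43 + 33, so a_0 = 6
43 = 1·33 + 10, so a_1 = 1
33 = 3·10 + 3, so a_2 = 3
10 = 3·3 + 1, so a_3 = 3
3 = 3·1 + 0, so a_4 = 3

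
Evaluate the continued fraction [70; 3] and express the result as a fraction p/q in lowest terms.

211/3

Starting at the tail and folding back:
Start with 3.
70 + 1/(3/1) = 70 + 1/3 = 211/3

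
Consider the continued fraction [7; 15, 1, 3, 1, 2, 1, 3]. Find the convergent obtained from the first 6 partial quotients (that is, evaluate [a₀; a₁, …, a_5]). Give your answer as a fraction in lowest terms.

Use the convergent recurrence hₖ = aₖ·hₖ₋₁ + hₖ₋₂ (and likewise for the denominators kₖ):
a_0 = 7: 7/1
a_1 = 15: 106/15
a_2 = 1: 113/16
a_3 = 3: 445/63
a_4 = 1: 558/79
a_5 = 2: 1561/221

1561/221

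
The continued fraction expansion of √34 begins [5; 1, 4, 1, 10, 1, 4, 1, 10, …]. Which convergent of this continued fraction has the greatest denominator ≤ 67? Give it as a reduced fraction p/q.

379/65

a_0 = 5: 5/1  (≤ bound)
a_1 = 1: 6/1  (≤ bound)
a_2 = 4: 29/5  (≤ bound)
a_3 = 1: 35/6  (≤ bound)
a_4 = 10: 379/65  (≤ bound)
a_5 = 1: 414/71  (> 67, stop)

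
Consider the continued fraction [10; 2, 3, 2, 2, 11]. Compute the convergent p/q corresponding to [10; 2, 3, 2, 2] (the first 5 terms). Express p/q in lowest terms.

407/39

Starting at the tail and folding back:
Start with 2.
2 + 1/(2/1) = 2 + 1/2 = 5/2
3 + 1/(5/2) = 3 + 2/5 = 17/5
2 + 1/(17/5) = 2 + 5/17 = 39/17
10 + 1/(39/17) = 10 + 17/39 = 407/39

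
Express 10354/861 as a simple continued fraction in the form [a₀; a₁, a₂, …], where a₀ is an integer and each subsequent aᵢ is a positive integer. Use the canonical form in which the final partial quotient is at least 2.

[12; 39, 7, 3]

10354 ÷ 861 → quotient 12, remainder 22
861 ÷ 22 → quotient 39, remainder 3
22 ÷ 3 → quotient 7, remainder 1
3 ÷ 1 → quotient 3, remainder 0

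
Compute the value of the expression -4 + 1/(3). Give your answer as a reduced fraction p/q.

-11/3

a_0 = -4: -4/1
a_1 = 3: -11/3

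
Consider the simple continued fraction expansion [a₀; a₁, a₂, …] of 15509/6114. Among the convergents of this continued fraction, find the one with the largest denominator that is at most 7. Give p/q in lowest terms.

a_0 = 2: 2/1  (≤ bound)
a_1 = 1: 3/1  (≤ bound)
a_2 = 1: 5/2  (≤ bound)
a_3 = 6: 33/13  (> 7, stop)

5/2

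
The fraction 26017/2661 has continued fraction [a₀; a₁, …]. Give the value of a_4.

Apply division with remainder until the remainder is 0:
⌊26017/2661⌋ = 9, remainder 2068
⌊2661/2068⌋ = 1, remainder 593
⌊2068/593⌋ = 3, remainder 289
⌊593/289⌋ = 2, remainder 15
⌊289/15⌋ = 19, remainder 4

19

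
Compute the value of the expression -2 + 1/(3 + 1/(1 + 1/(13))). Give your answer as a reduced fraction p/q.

Use the convergent recurrence hₖ = aₖ·hₖ₋₁ + hₖ₋₂ (and likewise for the denominators kₖ):
a_0 = -2: -2/1
a_1 = 3: -5/3
a_2 = 1: -7/4
a_3 = 13: -96/55

-96/55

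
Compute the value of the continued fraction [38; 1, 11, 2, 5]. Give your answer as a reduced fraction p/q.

Start with 5.
2 + 1/(5/1) = 2 + 1/5 = 11/5
11 + 1/(11/5) = 11 + 5/11 = 126/11
1 + 1/(126/11) = 1 + 11/126 = 137/126
38 + 1/(137/126) = 38 + 126/137 = 5332/137

5332/137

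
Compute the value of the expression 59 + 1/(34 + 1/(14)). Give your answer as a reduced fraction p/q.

Start with 14.
34 + 1/(14/1) = 34 + 1/14 = 477/14
59 + 1/(477/14) = 59 + 14/477 = 28157/477

28157/477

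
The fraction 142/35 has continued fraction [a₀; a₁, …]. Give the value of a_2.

142 = 4·35 + 2, so a_0 = 4
35 = 17·2 + 1, so a_1 = 17
2 = 2·1 + 0, so a_2 = 2

2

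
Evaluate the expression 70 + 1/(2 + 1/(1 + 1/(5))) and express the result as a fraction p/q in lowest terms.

1196/17

Build up convergents one term at a time:
a_0 = 70: 70/1
a_1 = 2: 141/2
a_2 = 1: 211/3
a_3 = 5: 1196/17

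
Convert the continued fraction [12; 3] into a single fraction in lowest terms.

Start with 3.
12 + 1/(3/1) = 12 + 1/3 = 37/3

37/3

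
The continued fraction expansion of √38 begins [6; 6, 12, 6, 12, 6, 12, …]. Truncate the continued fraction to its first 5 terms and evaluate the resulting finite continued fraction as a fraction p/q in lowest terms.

Start with 12.
6 + 1/(12/1) = 6 + 1/12 = 73/12
12 + 1/(73/12) = 12 + 12/73 = 888/73
6 + 1/(888/73) = 6 + 73/888 = 5401/888
6 + 1/(5401/888) = 6 + 888/5401 = 33294/5401

33294/5401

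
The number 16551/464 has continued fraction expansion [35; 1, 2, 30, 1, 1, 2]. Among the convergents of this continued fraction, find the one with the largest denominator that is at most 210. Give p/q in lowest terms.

a_0 = 35: 35/1  (≤ bound)
a_1 = 1: 36/1  (≤ bound)
a_2 = 2: 107/3  (≤ bound)
a_3 = 30: 3246/91  (≤ bound)
a_4 = 1: 3353/94  (≤ bound)
a_5 = 1: 6599/185  (≤ bound)
a_6 = 2: 16551/464  (> 210, stop)

6599/185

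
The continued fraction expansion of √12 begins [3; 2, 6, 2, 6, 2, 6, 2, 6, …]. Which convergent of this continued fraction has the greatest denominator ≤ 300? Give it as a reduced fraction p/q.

627/181

List convergents until the denominator exceeds the bound:
a_0 = 3: 3/1  (≤ bound)
a_1 = 2: 7/2  (≤ bound)
a_2 = 6: 45/13  (≤ bound)
a_3 = 2: 97/28  (≤ bound)
a_4 = 6: 627/181  (≤ bound)
a_5 = 2: 1351/390  (> 300, stop)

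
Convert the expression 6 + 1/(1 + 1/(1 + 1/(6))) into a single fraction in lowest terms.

85/13

Compute successive convergents:
a_0 = 6: 6/1
a_1 = 1: 7/1
a_2 = 1: 13/2
a_3 = 6: 85/13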